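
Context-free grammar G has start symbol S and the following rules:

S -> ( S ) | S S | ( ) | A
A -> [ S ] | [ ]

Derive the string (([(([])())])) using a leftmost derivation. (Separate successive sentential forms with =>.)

S => (S)   [S -> ( S )]
(S) => ((S))   [S -> ( S )]
((S)) => ((A))   [S -> A]
((A)) => (([S]))   [A -> [ S ]]
(([S])) => (([(S)]))   [S -> ( S )]
(([(S)])) => (([(SS)]))   [S -> S S]
(([(SS)])) => (([((S)S)]))   [S -> ( S )]
(([((S)S)])) => (([((A)S)]))   [S -> A]
(([((A)S)])) => (([(([])S)]))   [A -> [ ]]
(([(([])S)])) => (([(([])())]))   [S -> ( )]

S=>(S)=>((S))=>((A))=>(([S]))=>(([(S)]))=>(([(SS)]))=>(([((S)S)]))=>(([((A)S)]))=>(([(([])S)]))=>(([(([])())]))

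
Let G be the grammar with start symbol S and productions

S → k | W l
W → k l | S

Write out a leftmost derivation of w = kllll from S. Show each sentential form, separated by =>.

S => Wl   [S → W l]
Wl => Sl   [W → S]
Sl => Wll   [S → W l]
Wll => Sll   [W → S]
Sll => Wlll   [S → W l]
Wlll => kllll   [W → k l]

S => Wl => Sl => Wll => Sll => Wlll => kllll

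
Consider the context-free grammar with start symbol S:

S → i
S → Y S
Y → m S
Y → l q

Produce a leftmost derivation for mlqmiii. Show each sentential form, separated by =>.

S => YS   [S → Y S]
YS => mSS   [Y → m S]
mSS => mYSS   [S → Y S]
mYSS => mlqSS   [Y → l q]
mlqSS => mlqYSS   [S → Y S]
mlqYSS => mlqmSSS   [Y → m S]
mlqmSSS => mlqmiSS   [S → i]
mlqmiSS => mlqmiiS   [S → i]
mlqmiiS => mlqmiii   [S → i]

S => YS => mSS => mYSS => mlqSS => mlqYSS => mlqmSSS => mlqmiSS => mlqmiiS => mlqmiii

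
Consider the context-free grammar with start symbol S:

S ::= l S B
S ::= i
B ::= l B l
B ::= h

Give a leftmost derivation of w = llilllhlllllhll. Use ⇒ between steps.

S ⇒ lSB ⇒ llSBB ⇒ lliBB ⇒ llilBlB ⇒ llillBllB ⇒ llilllBlllB ⇒ llilllhlllB ⇒ llilllhllllBl ⇒ llilllhlllllBll ⇒ llilllhlllllhll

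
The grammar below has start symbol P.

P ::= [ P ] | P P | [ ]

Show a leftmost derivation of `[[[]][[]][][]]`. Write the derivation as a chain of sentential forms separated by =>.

P => [P] => [PP] => [[P]P] => [[[]]P] => [[[]]PP] => [[[]][P]P] => [[[]][[]]P] => [[[]][[]]PP] => [[[]][[]][]P] => [[[]][[]][][]]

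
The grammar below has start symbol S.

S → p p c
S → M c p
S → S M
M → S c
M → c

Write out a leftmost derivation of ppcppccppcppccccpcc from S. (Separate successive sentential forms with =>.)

S => SM => SMM => SMMM => ppcMMM => ppcScMM => ppcppccMM => ppcppccScM => ppcppccMcpcM => ppcppccSccpcM => ppcppccSMccpcM => ppcppccppcMccpcM => ppcppccppcScccpcM => ppcppccppcppccccpcM => ppcppccppcppccccpcc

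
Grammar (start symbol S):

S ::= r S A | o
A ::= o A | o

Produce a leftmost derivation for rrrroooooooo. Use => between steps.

S => rSA => rrSAA => rrrSAAA => rrrrSAAAA => rrrroAAAA => rrrrooAAAA => rrrroooAAAA => rrrrooooAAAA => rrrroooooAAA => rrrrooooooAA => rrrroooooooA => rrrroooooooo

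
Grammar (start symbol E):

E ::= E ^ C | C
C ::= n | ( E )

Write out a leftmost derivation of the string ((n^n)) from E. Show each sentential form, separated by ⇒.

E⇒C⇒(E)⇒(C)⇒((E))⇒((E^C))⇒((C^C))⇒((n^C))⇒((n^n))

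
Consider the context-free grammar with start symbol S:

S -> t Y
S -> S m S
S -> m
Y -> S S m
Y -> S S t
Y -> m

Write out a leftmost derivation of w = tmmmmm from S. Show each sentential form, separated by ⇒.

S ⇒ SmS ⇒ tYmS ⇒ tSSmmS ⇒ tmSmmS ⇒ tmmmmS ⇒ tmmmmm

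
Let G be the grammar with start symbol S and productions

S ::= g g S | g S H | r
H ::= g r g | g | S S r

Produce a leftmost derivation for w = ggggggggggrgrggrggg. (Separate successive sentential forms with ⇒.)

S ⇒ gSH   [S ::= g S H]
gSH ⇒ gggSH   [S ::= g g S]
gggSH ⇒ ggggSHH   [S ::= g S H]
ggggSHH ⇒ ggggggSHH   [S ::= g g S]
ggggggSHH ⇒ ggggggggSHH   [S ::= g g S]
ggggggggSHH ⇒ gggggggggSHHH   [S ::= g S H]
gggggggggSHHH ⇒ ggggggggggSHHHH   [S ::= g S H]
ggggggggggSHHHH ⇒ ggggggggggrHHHH   [S ::= r]
ggggggggggrHHHH ⇒ ggggggggggrgrgHHH   [H ::= g r g]
ggggggggggrgrgHHH ⇒ ggggggggggrgrggrgHH   [H ::= g r g]
ggggggggggrgrggrgHH ⇒ ggggggggggrgrggrggH   [H ::= g]
ggggggggggrgrggrggH ⇒ ggggggggggrgrggrggg   [H ::= g]

S ⇒ gSH ⇒ gggSH ⇒ ggggSHH ⇒ ggggggSHH ⇒ ggggggggSHH ⇒ gggggggggSHHH ⇒ ggggggggggSHHHH ⇒ ggggggggggrHHHH ⇒ ggggggggggrgrgHHH ⇒ ggggggggggrgrggrgHH ⇒ ggggggggggrgrggrggH ⇒ ggggggggggrgrggrggg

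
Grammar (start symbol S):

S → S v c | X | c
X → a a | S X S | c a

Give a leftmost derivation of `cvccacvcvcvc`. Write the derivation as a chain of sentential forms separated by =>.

S => Svc   [S → S v c]
Svc => Svcvc   [S → S v c]
Svcvc => Svcvcvc   [S → S v c]
Svcvcvc => Xvcvcvc   [S → X]
Xvcvcvc => SXSvcvcvc   [X → S X S]
SXSvcvcvc => SvcXSvcvcvc   [S → S v c]
SvcXSvcvcvc => cvcXSvcvcvc   [S → c]
cvcXSvcvcvc => cvccaSvcvcvc   [X → c a]
cvccaSvcvcvc => cvccacvcvcvc   [S → c]

S => Svc => Svcvc => Svcvcvc => Xvcvcvc => SXSvcvcvc => SvcXSvcvcvc => cvcXSvcvcvc => cvccaSvcvcvc => cvccacvcvcvc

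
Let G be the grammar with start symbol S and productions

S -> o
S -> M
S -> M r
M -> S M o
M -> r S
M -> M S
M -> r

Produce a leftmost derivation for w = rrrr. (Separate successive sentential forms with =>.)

S => M   [S -> M]
M => rS   [M -> r S]
rS => rMr   [S -> M r]
rMr => rMSr   [M -> M S]
rMSr => rrSr   [M -> r]
rrSr => rrMr   [S -> M]
rrMr => rrrr   [M -> r]

S => M => rS => rMr => rMSr => rrSr => rrMr => rrrr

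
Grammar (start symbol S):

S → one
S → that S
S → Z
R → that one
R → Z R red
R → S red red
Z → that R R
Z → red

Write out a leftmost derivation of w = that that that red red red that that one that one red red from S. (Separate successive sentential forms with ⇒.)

S ⇒ Z ⇒ that R R ⇒ that S red red R ⇒ that that S red red R ⇒ that that that S red red R ⇒ that that that Z red red R ⇒ that that that red red red R ⇒ that that that red red red S red red ⇒ that that that red red red Z red red ⇒ that that that red red red that R R red red ⇒ that that that red red red that that one R red red ⇒ that that that red red red that that one that one red red

S ⇒ Z   [S → Z]
Z ⇒ that R R   [Z → that R R]
that R R ⇒ that S red red R   [R → S red red]
that S red red R ⇒ that that S red red R   [S → that S]
that that S red red R ⇒ that that that S red red R   [S → that S]
that that that S red red R ⇒ that that that Z red red R   [S → Z]
that that that Z red red R ⇒ that that that red red red R   [Z → red]
that that that red red red R ⇒ that that that red red red S red red   [R → S red red]
that that that red red red S red red ⇒ that that that red red red Z red red   [S → Z]
that that that red red red Z red red ⇒ that that that red red red that R R red red   [Z → that R R]
that that that red red red that R R red red ⇒ that that that red red red that that one R red red   [R → that one]
that that that red red red that that one R red red ⇒ that that that red red red that that one that one red red   [R → that one]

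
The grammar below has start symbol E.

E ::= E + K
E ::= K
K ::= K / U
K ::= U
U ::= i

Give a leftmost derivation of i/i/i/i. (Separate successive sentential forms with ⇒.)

E ⇒ K ⇒ K/U ⇒ K/U/U ⇒ K/U/U/U ⇒ U/U/U/U ⇒ i/U/U/U ⇒ i/i/U/U ⇒ i/i/i/U ⇒ i/i/i/i

E ⇒ K   [E ::= K]
K ⇒ K/U   [K ::= K / U]
K/U ⇒ K/U/U   [K ::= K / U]
K/U/U ⇒ K/U/U/U   [K ::= K / U]
K/U/U/U ⇒ U/U/U/U   [K ::= U]
U/U/U/U ⇒ i/U/U/U   [U ::= i]
i/U/U/U ⇒ i/i/U/U   [U ::= i]
i/i/U/U ⇒ i/i/i/U   [U ::= i]
i/i/i/U ⇒ i/i/i/i   [U ::= i]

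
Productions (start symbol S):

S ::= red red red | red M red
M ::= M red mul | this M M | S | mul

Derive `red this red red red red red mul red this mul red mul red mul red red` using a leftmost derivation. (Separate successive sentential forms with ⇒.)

S ⇒ red M red ⇒ red this M M red ⇒ red this S M red ⇒ red this red M red M red ⇒ red this red M red mul red M red ⇒ red this red S red mul red M red ⇒ red this red red red red red mul red M red ⇒ red this red red red red red mul red this M M red ⇒ red this red red red red red mul red this M red mul M red ⇒ red this red red red red red mul red this mul red mul M red ⇒ red this red red red red red mul red this mul red mul S red ⇒ red this red red red red red mul red this mul red mul red M red red ⇒ red this red red red red red mul red this mul red mul red mul red red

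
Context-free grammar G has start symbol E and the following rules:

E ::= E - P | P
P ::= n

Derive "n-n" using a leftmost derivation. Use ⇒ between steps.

E ⇒ E-P   [E ::= E - P]
E-P ⇒ P-P   [E ::= P]
P-P ⇒ n-P   [P ::= n]
n-P ⇒ n-n   [P ::= n]

E⇒E-P⇒P-P⇒n-P⇒n-n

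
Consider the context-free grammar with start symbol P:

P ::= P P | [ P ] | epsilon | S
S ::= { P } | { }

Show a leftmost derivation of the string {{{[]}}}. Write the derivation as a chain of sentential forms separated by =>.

P => S   [P ::= S]
S => {P}   [S ::= { P }]
{P} => {PP}   [P ::= P P]
{PP} => {SP}   [P ::= S]
{SP} => {{P}P}   [S ::= { P }]
{{P}P} => {{S}P}   [P ::= S]
{{S}P} => {{{P}}P}   [S ::= { P }]
{{{P}}P} => {{{PP}}P}   [P ::= P P]
{{{PP}}P} => {{{[P]P}}P}   [P ::= [ P ]]
{{{[P]P}}P} => {{{[]P}}P}   [P ::= epsilon]
{{{[]P}}P} => {{{[]}}P}   [P ::= epsilon]
{{{[]}}P} => {{{[]}}}   [P ::= epsilon]

P => S => {P} => {PP} => {SP} => {{P}P} => {{S}P} => {{{P}}P} => {{{PP}}P} => {{{[P]P}}P} => {{{[]P}}P} => {{{[]}}P} => {{{[]}}}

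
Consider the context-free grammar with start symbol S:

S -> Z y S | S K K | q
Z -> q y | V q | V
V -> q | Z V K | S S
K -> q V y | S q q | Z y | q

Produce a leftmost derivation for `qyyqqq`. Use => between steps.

S => SKK   [S -> S K K]
SKK => ZySKK   [S -> Z y S]
ZySKK => qyySKK   [Z -> q y]
qyySKK => qyyqKK   [S -> q]
qyyqKK => qyyqqK   [K -> q]
qyyqqK => qyyqqq   [K -> q]

S => SKK => ZySKK => qyySKK => qyyqKK => qyyqqK => qyyqqq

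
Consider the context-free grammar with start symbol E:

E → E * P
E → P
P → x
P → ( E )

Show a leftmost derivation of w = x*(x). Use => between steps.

E => E*P => P*P => x*P => x*(E) => x*(P) => x*(x)

E => E*P   [E → E * P]
E*P => P*P   [E → P]
P*P => x*P   [P → x]
x*P => x*(E)   [P → ( E )]
x*(E) => x*(P)   [E → P]
x*(P) => x*(x)   [P → x]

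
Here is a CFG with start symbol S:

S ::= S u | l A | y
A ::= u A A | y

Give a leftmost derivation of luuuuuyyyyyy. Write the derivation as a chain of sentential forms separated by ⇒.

S ⇒ lA ⇒ luAA ⇒ luuAAA ⇒ luuuAAAA ⇒ luuuuAAAAA ⇒ luuuuuAAAAAA ⇒ luuuuuyAAAAA ⇒ luuuuuyyAAAA ⇒ luuuuuyyyAAA ⇒ luuuuuyyyyAA ⇒ luuuuuyyyyyA ⇒ luuuuuyyyyyy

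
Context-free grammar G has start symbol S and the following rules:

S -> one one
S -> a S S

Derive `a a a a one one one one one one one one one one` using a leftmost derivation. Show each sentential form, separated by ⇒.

S ⇒ a S S   [S -> a S S]
a S S ⇒ a a S S S   [S -> a S S]
a a S S S ⇒ a a a S S S S   [S -> a S S]
a a a S S S S ⇒ a a a a S S S S S   [S -> a S S]
a a a a S S S S S ⇒ a a a a one one S S S S   [S -> one one]
a a a a one one S S S S ⇒ a a a a one one one one S S S   [S -> one one]
a a a a one one one one S S S ⇒ a a a a one one one one one one S S   [S -> one one]
a a a a one one one one one one S S ⇒ a a a a one one one one one one one one S   [S -> one one]
a a a a one one one one one one one one S ⇒ a a a a one one one one one one one one one one   [S -> one one]

S ⇒ a S S ⇒ a a S S S ⇒ a a a S S S S ⇒ a a a a S S S S S ⇒ a a a a one one S S S S ⇒ a a a a one one one one S S S ⇒ a a a a one one one one one one S S ⇒ a a a a one one one one one one one one S ⇒ a a a a one one one one one one one one one one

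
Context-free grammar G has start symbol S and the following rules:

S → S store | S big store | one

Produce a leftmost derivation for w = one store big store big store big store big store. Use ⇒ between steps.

S ⇒ S big store   [S → S big store]
S big store ⇒ S big store big store   [S → S big store]
S big store big store ⇒ S big store big store big store   [S → S big store]
S big store big store big store ⇒ S big store big store big store big store   [S → S big store]
S big store big store big store big store ⇒ S store big store big store big store big store   [S → S store]
S store big store big store big store big store ⇒ one store big store big store big store big store   [S → one]

S ⇒ S big store ⇒ S big store big store ⇒ S big store big store big store ⇒ S big store big store big store big store ⇒ S store big store big store big store big store ⇒ one store big store big store big store big store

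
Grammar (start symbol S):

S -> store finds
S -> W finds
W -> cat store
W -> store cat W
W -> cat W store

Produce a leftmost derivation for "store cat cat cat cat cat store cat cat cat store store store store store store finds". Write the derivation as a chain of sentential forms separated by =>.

S => W finds => store cat W finds => store cat cat W store finds => store cat cat cat W store store finds => store cat cat cat cat W store store store finds => store cat cat cat cat cat W store store store store finds => store cat cat cat cat cat store cat W store store store store finds => store cat cat cat cat cat store cat cat W store store store store store finds => store cat cat cat cat cat store cat cat cat store store store store store store finds

S => W finds   [S -> W finds]
W finds => store cat W finds   [W -> store cat W]
store cat W finds => store cat cat W store finds   [W -> cat W store]
store cat cat W store finds => store cat cat cat W store store finds   [W -> cat W store]
store cat cat cat W store store finds => store cat cat cat cat W store store store finds   [W -> cat W store]
store cat cat cat cat W store store store finds => store cat cat cat cat cat W store store store store finds   [W -> cat W store]
store cat cat cat cat cat W store store store store finds => store cat cat cat cat cat store cat W store store store store finds   [W -> store cat W]
store cat cat cat cat cat store cat W store store store store finds => store cat cat cat cat cat store cat cat W store store store store store finds   [W -> cat W store]
store cat cat cat cat cat store cat cat W store store store store store finds => store cat cat cat cat cat store cat cat cat store store store store store store finds   [W -> cat store]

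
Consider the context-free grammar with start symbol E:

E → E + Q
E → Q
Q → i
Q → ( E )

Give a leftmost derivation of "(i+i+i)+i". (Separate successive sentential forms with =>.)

E=>E+Q=>Q+Q=>(E)+Q=>(E+Q)+Q=>(E+Q+Q)+Q=>(Q+Q+Q)+Q=>(i+Q+Q)+Q=>(i+i+Q)+Q=>(i+i+i)+Q=>(i+i+i)+i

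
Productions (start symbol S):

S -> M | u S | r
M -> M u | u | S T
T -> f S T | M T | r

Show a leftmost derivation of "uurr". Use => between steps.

S => uS   [S -> u S]
uS => uuS   [S -> u S]
uuS => uuM   [S -> M]
uuM => uuST   [M -> S T]
uuST => uurT   [S -> r]
uurT => uurr   [T -> r]

S=>uS=>uuS=>uuM=>uuST=>uurT=>uurr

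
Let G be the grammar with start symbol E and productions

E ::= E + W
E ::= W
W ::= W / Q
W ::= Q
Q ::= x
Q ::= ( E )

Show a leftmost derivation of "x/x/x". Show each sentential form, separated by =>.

E=>W=>W/Q=>W/Q/Q=>Q/Q/Q=>x/Q/Q=>x/x/Q=>x/x/x

E => W   [E ::= W]
W => W/Q   [W ::= W / Q]
W/Q => W/Q/Q   [W ::= W / Q]
W/Q/Q => Q/Q/Q   [W ::= Q]
Q/Q/Q => x/Q/Q   [Q ::= x]
x/Q/Q => x/x/Q   [Q ::= x]
x/x/Q => x/x/x   [Q ::= x]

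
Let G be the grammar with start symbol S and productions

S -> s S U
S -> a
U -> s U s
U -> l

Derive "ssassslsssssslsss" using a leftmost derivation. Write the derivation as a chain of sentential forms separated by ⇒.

S ⇒ sSU   [S -> s S U]
sSU ⇒ ssSUU   [S -> s S U]
ssSUU ⇒ ssaUU   [S -> a]
ssaUU ⇒ ssasUsU   [U -> s U s]
ssasUsU ⇒ ssassUssU   [U -> s U s]
ssassUssU ⇒ ssasssUsssU   [U -> s U s]
ssasssUsssU ⇒ ssassslsssU   [U -> l]
ssassslsssU ⇒ ssassslssssUs   [U -> s U s]
ssassslssssUs ⇒ ssassslsssssUss   [U -> s U s]
ssassslsssssUss ⇒ ssassslssssssUsss   [U -> s U s]
ssassslssssssUsss ⇒ ssassslsssssslsss   [U -> l]

S ⇒ sSU ⇒ ssSUU ⇒ ssaUU ⇒ ssasUsU ⇒ ssassUssU ⇒ ssasssUsssU ⇒ ssassslsssU ⇒ ssassslssssUs ⇒ ssassslsssssUss ⇒ ssassslssssssUsss ⇒ ssassslsssssslsss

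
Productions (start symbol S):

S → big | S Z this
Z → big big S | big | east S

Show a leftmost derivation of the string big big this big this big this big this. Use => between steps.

S => S Z this   [S → S Z this]
S Z this => S Z this Z this   [S → S Z this]
S Z this Z this => S Z this Z this Z this   [S → S Z this]
S Z this Z this Z this => S Z this Z this Z this Z this   [S → S Z this]
S Z this Z this Z this Z this => big Z this Z this Z this Z this   [S → big]
big Z this Z this Z this Z this => big big this Z this Z this Z this   [Z → big]
big big this Z this Z this Z this => big big this big this Z this Z this   [Z → big]
big big this big this Z this Z this => big big this big this big this Z this   [Z → big]
big big this big this big this Z this => big big this big this big this big this   [Z → big]

S => S Z this => S Z this Z this => S Z this Z this Z this => S Z this Z this Z this Z this => big Z this Z this Z this Z this => big big this Z this Z this Z this => big big this big this Z this Z this => big big this big this big this Z this => big big this big this big this big this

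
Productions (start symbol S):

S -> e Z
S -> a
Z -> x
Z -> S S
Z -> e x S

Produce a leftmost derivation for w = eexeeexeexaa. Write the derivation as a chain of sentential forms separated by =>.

S => eZ => eexS => eexeZ => eexeSS => eexeeZS => eexeeSSS => eexeeeZSS => eexeeexSS => eexeeexeZS => eexeeexeexSS => eexeeexeexaS => eexeeexeexaa

S => eZ   [S -> e Z]
eZ => eexS   [Z -> e x S]
eexS => eexeZ   [S -> e Z]
eexeZ => eexeSS   [Z -> S S]
eexeSS => eexeeZS   [S -> e Z]
eexeeZS => eexeeSSS   [Z -> S S]
eexeeSSS => eexeeeZSS   [S -> e Z]
eexeeeZSS => eexeeexSS   [Z -> x]
eexeeexSS => eexeeexeZS   [S -> e Z]
eexeeexeZS => eexeeexeexSS   [Z -> e x S]
eexeeexeexSS => eexeeexeexaS   [S -> a]
eexeeexeexaS => eexeeexeexaa   [S -> a]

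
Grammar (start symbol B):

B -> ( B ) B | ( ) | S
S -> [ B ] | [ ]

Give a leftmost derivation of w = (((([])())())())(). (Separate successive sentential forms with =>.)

B => (B)B => ((B)B)B => (((B)B)B)B => ((((B)B)B)B)B => ((((S)B)B)B)B => (((([])B)B)B)B => (((([])())B)B)B => (((([])())())B)B => (((([])())())())B => (((([])())())())()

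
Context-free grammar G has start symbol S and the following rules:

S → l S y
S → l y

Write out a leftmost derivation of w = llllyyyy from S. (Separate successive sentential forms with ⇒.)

S ⇒ lSy ⇒ llSyy ⇒ lllSyyy ⇒ llllyyyy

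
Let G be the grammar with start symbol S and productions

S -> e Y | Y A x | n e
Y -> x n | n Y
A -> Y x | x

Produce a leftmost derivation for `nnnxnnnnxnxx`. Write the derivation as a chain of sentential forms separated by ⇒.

S⇒YAx⇒nYAx⇒nnYAx⇒nnnYAx⇒nnnxnAx⇒nnnxnYxx⇒nnnxnnYxx⇒nnnxnnnYxx⇒nnnxnnnnYxx⇒nnnxnnnnxnxx

S ⇒ YAx   [S -> Y A x]
YAx ⇒ nYAx   [Y -> n Y]
nYAx ⇒ nnYAx   [Y -> n Y]
nnYAx ⇒ nnnYAx   [Y -> n Y]
nnnYAx ⇒ nnnxnAx   [Y -> x n]
nnnxnAx ⇒ nnnxnYxx   [A -> Y x]
nnnxnYxx ⇒ nnnxnnYxx   [Y -> n Y]
nnnxnnYxx ⇒ nnnxnnnYxx   [Y -> n Y]
nnnxnnnYxx ⇒ nnnxnnnnYxx   [Y -> n Y]
nnnxnnnnYxx ⇒ nnnxnnnnxnxx   [Y -> x n]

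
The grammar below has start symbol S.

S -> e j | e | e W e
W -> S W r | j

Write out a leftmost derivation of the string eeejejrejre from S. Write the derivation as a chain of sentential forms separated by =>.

S => eWe   [S -> e W e]
eWe => eSWre   [W -> S W r]
eSWre => eeWeWre   [S -> e W e]
eeWeWre => eeSWreWre   [W -> S W r]
eeSWreWre => eeeWeWreWre   [S -> e W e]
eeeWeWreWre => eeejeWreWre   [W -> j]
eeejeWreWre => eeejejreWre   [W -> j]
eeejejreWre => eeejejrejre   [W -> j]

S => eWe => eSWre => eeWeWre => eeSWreWre => eeeWeWreWre => eeejeWreWre => eeejejreWre => eeejejrejre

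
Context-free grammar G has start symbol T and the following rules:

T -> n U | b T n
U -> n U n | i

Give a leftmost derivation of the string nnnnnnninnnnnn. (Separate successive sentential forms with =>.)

T => nU   [T -> n U]
nU => nnUn   [U -> n U n]
nnUn => nnnUnn   [U -> n U n]
nnnUnn => nnnnUnnn   [U -> n U n]
nnnnUnnn => nnnnnUnnnn   [U -> n U n]
nnnnnUnnnn => nnnnnnUnnnnn   [U -> n U n]
nnnnnnUnnnnn => nnnnnnnUnnnnnn   [U -> n U n]
nnnnnnnUnnnnnn => nnnnnnninnnnnn   [U -> i]

T => nU => nnUn => nnnUnn => nnnnUnnn => nnnnnUnnnn => nnnnnnUnnnnn => nnnnnnnUnnnnnn => nnnnnnninnnnnn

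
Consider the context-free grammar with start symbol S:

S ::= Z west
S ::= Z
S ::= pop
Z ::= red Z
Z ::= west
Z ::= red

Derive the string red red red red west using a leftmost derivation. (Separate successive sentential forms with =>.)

S => Z => red Z => red red Z => red red red Z => red red red red Z => red red red red west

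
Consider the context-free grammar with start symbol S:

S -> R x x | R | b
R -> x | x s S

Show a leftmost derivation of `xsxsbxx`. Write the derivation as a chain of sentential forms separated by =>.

S => R => xsS => xsRxx => xsxsSxx => xsxsbxx

S => R   [S -> R]
R => xsS   [R -> x s S]
xsS => xsRxx   [S -> R x x]
xsRxx => xsxsSxx   [R -> x s S]
xsxsSxx => xsxsbxx   [S -> b]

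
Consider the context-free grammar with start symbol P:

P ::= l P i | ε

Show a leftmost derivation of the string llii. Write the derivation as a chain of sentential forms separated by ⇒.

P ⇒ lPi   [P ::= l P i]
lPi ⇒ llPii   [P ::= l P i]
llPii ⇒ llii   [P ::= ε]

P ⇒ lPi ⇒ llPii ⇒ llii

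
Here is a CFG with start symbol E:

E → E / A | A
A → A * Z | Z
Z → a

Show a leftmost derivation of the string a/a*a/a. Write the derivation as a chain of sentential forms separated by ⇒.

E⇒E/A⇒E/A/A⇒A/A/A⇒Z/A/A⇒a/A/A⇒a/A*Z/A⇒a/Z*Z/A⇒a/a*Z/A⇒a/a*a/A⇒a/a*a/Z⇒a/a*a/a

E ⇒ E/A   [E → E / A]
E/A ⇒ E/A/A   [E → E / A]
E/A/A ⇒ A/A/A   [E → A]
A/A/A ⇒ Z/A/A   [A → Z]
Z/A/A ⇒ a/A/A   [Z → a]
a/A/A ⇒ a/A*Z/A   [A → A * Z]
a/A*Z/A ⇒ a/Z*Z/A   [A → Z]
a/Z*Z/A ⇒ a/a*Z/A   [Z → a]
a/a*Z/A ⇒ a/a*a/A   [Z → a]
a/a*a/A ⇒ a/a*a/Z   [A → Z]
a/a*a/Z ⇒ a/a*a/a   [Z → a]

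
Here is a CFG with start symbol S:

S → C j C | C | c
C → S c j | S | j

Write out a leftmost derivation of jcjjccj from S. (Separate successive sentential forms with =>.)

S => C => Scj => CjCcj => ScjjCcj => CcjjCcj => jcjjCcj => jcjjScj => jcjjccj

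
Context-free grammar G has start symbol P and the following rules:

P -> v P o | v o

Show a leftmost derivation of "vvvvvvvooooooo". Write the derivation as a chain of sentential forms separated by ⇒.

P ⇒ vPo   [P -> v P o]
vPo ⇒ vvPoo   [P -> v P o]
vvPoo ⇒ vvvPooo   [P -> v P o]
vvvPooo ⇒ vvvvPoooo   [P -> v P o]
vvvvPoooo ⇒ vvvvvPooooo   [P -> v P o]
vvvvvPooooo ⇒ vvvvvvPoooooo   [P -> v P o]
vvvvvvPoooooo ⇒ vvvvvvvooooooo   [P -> v o]

P ⇒ vPo ⇒ vvPoo ⇒ vvvPooo ⇒ vvvvPoooo ⇒ vvvvvPooooo ⇒ vvvvvvPoooooo ⇒ vvvvvvvooooooo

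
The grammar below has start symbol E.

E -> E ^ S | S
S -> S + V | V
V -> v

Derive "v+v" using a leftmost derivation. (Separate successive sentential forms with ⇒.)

E ⇒ S   [E -> S]
S ⇒ S+V   [S -> S + V]
S+V ⇒ V+V   [S -> V]
V+V ⇒ v+V   [V -> v]
v+V ⇒ v+v   [V -> v]

E ⇒ S ⇒ S+V ⇒ V+V ⇒ v+V ⇒ v+v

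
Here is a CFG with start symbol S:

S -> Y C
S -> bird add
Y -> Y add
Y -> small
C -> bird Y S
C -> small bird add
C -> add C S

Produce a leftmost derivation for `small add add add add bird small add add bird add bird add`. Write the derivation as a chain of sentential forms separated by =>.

S => Y C => Y add C => Y add add C => Y add add add C => small add add add C => small add add add add C S => small add add add add bird Y S S => small add add add add bird Y add S S => small add add add add bird Y add add S S => small add add add add bird small add add S S => small add add add add bird small add add bird add S => small add add add add bird small add add bird add bird add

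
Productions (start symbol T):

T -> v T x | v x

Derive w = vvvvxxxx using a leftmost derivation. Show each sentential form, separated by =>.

T => vTx   [T -> v T x]
vTx => vvTxx   [T -> v T x]
vvTxx => vvvTxxx   [T -> v T x]
vvvTxxx => vvvvxxxx   [T -> v x]

T=>vTx=>vvTxx=>vvvTxxx=>vvvvxxxx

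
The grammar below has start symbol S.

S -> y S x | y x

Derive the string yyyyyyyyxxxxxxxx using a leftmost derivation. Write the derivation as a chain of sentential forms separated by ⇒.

S⇒ySx⇒yySxx⇒yyySxxx⇒yyyySxxxx⇒yyyyySxxxxx⇒yyyyyySxxxxxx⇒yyyyyyySxxxxxxx⇒yyyyyyyyxxxxxxxx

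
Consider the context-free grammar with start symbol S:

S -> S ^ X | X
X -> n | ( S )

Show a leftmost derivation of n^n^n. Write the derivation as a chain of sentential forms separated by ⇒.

S⇒S^X⇒S^X^X⇒X^X^X⇒n^X^X⇒n^n^X⇒n^n^n

S ⇒ S^X   [S -> S ^ X]
S^X ⇒ S^X^X   [S -> S ^ X]
S^X^X ⇒ X^X^X   [S -> X]
X^X^X ⇒ n^X^X   [X -> n]
n^X^X ⇒ n^n^X   [X -> n]
n^n^X ⇒ n^n^n   [X -> n]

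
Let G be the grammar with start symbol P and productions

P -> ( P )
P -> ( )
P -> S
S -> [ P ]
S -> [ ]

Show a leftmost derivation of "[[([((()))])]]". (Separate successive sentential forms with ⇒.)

P ⇒ S ⇒ [P] ⇒ [S] ⇒ [[P]] ⇒ [[(P)]] ⇒ [[(S)]] ⇒ [[([P])]] ⇒ [[([(P)])]] ⇒ [[([((P))])]] ⇒ [[([((()))])]]

P ⇒ S   [P -> S]
S ⇒ [P]   [S -> [ P ]]
[P] ⇒ [S]   [P -> S]
[S] ⇒ [[P]]   [S -> [ P ]]
[[P]] ⇒ [[(P)]]   [P -> ( P )]
[[(P)]] ⇒ [[(S)]]   [P -> S]
[[(S)]] ⇒ [[([P])]]   [S -> [ P ]]
[[([P])]] ⇒ [[([(P)])]]   [P -> ( P )]
[[([(P)])]] ⇒ [[([((P))])]]   [P -> ( P )]
[[([((P))])]] ⇒ [[([((()))])]]   [P -> ( )]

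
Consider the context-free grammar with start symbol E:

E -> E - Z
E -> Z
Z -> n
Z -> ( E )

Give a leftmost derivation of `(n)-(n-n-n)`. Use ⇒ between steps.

E ⇒ E-Z   [E -> E - Z]
E-Z ⇒ Z-Z   [E -> Z]
Z-Z ⇒ (E)-Z   [Z -> ( E )]
(E)-Z ⇒ (Z)-Z   [E -> Z]
(Z)-Z ⇒ (n)-Z   [Z -> n]
(n)-Z ⇒ (n)-(E)   [Z -> ( E )]
(n)-(E) ⇒ (n)-(E-Z)   [E -> E - Z]
(n)-(E-Z) ⇒ (n)-(E-Z-Z)   [E -> E - Z]
(n)-(E-Z-Z) ⇒ (n)-(Z-Z-Z)   [E -> Z]
(n)-(Z-Z-Z) ⇒ (n)-(n-Z-Z)   [Z -> n]
(n)-(n-Z-Z) ⇒ (n)-(n-n-Z)   [Z -> n]
(n)-(n-n-Z) ⇒ (n)-(n-n-n)   [Z -> n]

E ⇒ E-Z ⇒ Z-Z ⇒ (E)-Z ⇒ (Z)-Z ⇒ (n)-Z ⇒ (n)-(E) ⇒ (n)-(E-Z) ⇒ (n)-(E-Z-Z) ⇒ (n)-(Z-Z-Z) ⇒ (n)-(n-Z-Z) ⇒ (n)-(n-n-Z) ⇒ (n)-(n-n-n)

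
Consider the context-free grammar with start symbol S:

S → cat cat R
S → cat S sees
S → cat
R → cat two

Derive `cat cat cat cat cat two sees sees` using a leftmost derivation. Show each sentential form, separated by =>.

S => cat S sees => cat cat S sees sees => cat cat cat cat R sees sees => cat cat cat cat cat two sees sees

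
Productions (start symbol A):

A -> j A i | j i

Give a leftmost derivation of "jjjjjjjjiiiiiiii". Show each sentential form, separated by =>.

A => jAi   [A -> j A i]
jAi => jjAii   [A -> j A i]
jjAii => jjjAiii   [A -> j A i]
jjjAiii => jjjjAiiii   [A -> j A i]
jjjjAiiii => jjjjjAiiiii   [A -> j A i]
jjjjjAiiiii => jjjjjjAiiiiii   [A -> j A i]
jjjjjjAiiiiii => jjjjjjjAiiiiiii   [A -> j A i]
jjjjjjjAiiiiiii => jjjjjjjjiiiiiiii   [A -> j i]

A => jAi => jjAii => jjjAiii => jjjjAiiii => jjjjjAiiiii => jjjjjjAiiiiii => jjjjjjjAiiiiiii => jjjjjjjjiiiiiiii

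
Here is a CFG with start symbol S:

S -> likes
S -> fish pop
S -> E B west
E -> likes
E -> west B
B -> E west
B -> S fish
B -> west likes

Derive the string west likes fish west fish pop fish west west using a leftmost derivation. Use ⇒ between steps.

S ⇒ E B west ⇒ west B B west ⇒ west S fish B west ⇒ west likes fish B west ⇒ west likes fish E west west ⇒ west likes fish west B west west ⇒ west likes fish west S fish west west ⇒ west likes fish west fish pop fish west west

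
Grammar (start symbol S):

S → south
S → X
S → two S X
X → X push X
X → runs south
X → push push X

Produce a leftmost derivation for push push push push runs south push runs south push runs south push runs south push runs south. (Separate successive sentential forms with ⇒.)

S ⇒ X ⇒ X push X ⇒ push push X push X ⇒ push push X push X push X ⇒ push push X push X push X push X ⇒ push push push push X push X push X push X ⇒ push push push push X push X push X push X push X ⇒ push push push push runs south push X push X push X push X ⇒ push push push push runs south push runs south push X push X push X ⇒ push push push push runs south push runs south push runs south push X push X ⇒ push push push push runs south push runs south push runs south push runs south push X ⇒ push push push push runs south push runs south push runs south push runs south push runs south

S ⇒ X   [S → X]
X ⇒ X push X   [X → X push X]
X push X ⇒ push push X push X   [X → push push X]
push push X push X ⇒ push push X push X push X   [X → X push X]
push push X push X push X ⇒ push push X push X push X push X   [X → X push X]
push push X push X push X push X ⇒ push push push push X push X push X push X   [X → push push X]
push push push push X push X push X push X ⇒ push push push push X push X push X push X push X   [X → X push X]
push push push push X push X push X push X push X ⇒ push push push push runs south push X push X push X push X   [X → runs south]
push push push push runs south push X push X push X push X ⇒ push push push push runs south push runs south push X push X push X   [X → runs south]
push push push push runs south push runs south push X push X push X ⇒ push push push push runs south push runs south push runs south push X push X   [X → runs south]
push push push push runs south push runs south push runs south push X push X ⇒ push push push push runs south push runs south push runs south push runs south push X   [X → runs south]
push push push push runs south push runs south push runs south push runs south push X ⇒ push push push push runs south push runs south push runs south push runs south push runs south   [X → runs south]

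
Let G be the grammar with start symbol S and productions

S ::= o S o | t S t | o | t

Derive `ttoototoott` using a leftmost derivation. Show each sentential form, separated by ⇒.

S ⇒ tSt   [S ::= t S t]
tSt ⇒ ttStt   [S ::= t S t]
ttStt ⇒ ttoSott   [S ::= o S o]
ttoSott ⇒ ttooSoott   [S ::= o S o]
ttooSoott ⇒ ttootStoott   [S ::= t S t]
ttootStoott ⇒ ttoototoott   [S ::= o]

S⇒tSt⇒ttStt⇒ttoSott⇒ttooSoott⇒ttootStoott⇒ttoototoott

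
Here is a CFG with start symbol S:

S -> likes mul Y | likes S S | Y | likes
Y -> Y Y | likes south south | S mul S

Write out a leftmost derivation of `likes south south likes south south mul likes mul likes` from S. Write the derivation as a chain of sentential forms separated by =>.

S => Y => S mul S => Y mul S => S mul S mul S => Y mul S mul S => Y Y mul S mul S => likes south south Y mul S mul S => likes south south likes south south mul S mul S => likes south south likes south south mul likes mul S => likes south south likes south south mul likes mul likes

S => Y   [S -> Y]
Y => S mul S   [Y -> S mul S]
S mul S => Y mul S   [S -> Y]
Y mul S => S mul S mul S   [Y -> S mul S]
S mul S mul S => Y mul S mul S   [S -> Y]
Y mul S mul S => Y Y mul S mul S   [Y -> Y Y]
Y Y mul S mul S => likes south south Y mul S mul S   [Y -> likes south south]
likes south south Y mul S mul S => likes south south likes south south mul S mul S   [Y -> likes south south]
likes south south likes south south mul S mul S => likes south south likes south south mul likes mul S   [S -> likes]
likes south south likes south south mul likes mul S => likes south south likes south south mul likes mul likes   [S -> likes]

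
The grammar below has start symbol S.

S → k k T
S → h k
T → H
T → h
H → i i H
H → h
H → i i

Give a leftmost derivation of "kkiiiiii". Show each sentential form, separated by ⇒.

S⇒kkT⇒kkH⇒kkiiH⇒kkiiiiH⇒kkiiiiii

S ⇒ kkT   [S → k k T]
kkT ⇒ kkH   [T → H]
kkH ⇒ kkiiH   [H → i i H]
kkiiH ⇒ kkiiiiH   [H → i i H]
kkiiiiH ⇒ kkiiiiii   [H → i i]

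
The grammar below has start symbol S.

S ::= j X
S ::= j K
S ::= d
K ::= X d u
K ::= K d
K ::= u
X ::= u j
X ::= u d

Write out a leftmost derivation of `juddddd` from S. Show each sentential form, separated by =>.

S => jK => jKd => jKdd => jKddd => jKdddd => jKddddd => juddddd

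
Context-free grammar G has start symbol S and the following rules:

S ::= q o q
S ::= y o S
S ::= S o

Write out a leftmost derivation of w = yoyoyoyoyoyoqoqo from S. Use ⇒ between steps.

S ⇒ So   [S ::= S o]
So ⇒ yoSo   [S ::= y o S]
yoSo ⇒ yoyoSo   [S ::= y o S]
yoyoSo ⇒ yoyoyoSo   [S ::= y o S]
yoyoyoSo ⇒ yoyoyoyoSo   [S ::= y o S]
yoyoyoyoSo ⇒ yoyoyoyoyoSo   [S ::= y o S]
yoyoyoyoyoSo ⇒ yoyoyoyoyoyoSo   [S ::= y o S]
yoyoyoyoyoyoSo ⇒ yoyoyoyoyoyoqoqo   [S ::= q o q]

S ⇒ So ⇒ yoSo ⇒ yoyoSo ⇒ yoyoyoSo ⇒ yoyoyoyoSo ⇒ yoyoyoyoyoSo ⇒ yoyoyoyoyoyoSo ⇒ yoyoyoyoyoyoqoqo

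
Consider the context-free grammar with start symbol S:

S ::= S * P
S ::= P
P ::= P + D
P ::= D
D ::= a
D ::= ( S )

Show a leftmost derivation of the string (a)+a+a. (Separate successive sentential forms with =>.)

S => P => P+D => P+D+D => D+D+D => (S)+D+D => (P)+D+D => (D)+D+D => (a)+D+D => (a)+a+D => (a)+a+a

S => P   [S ::= P]
P => P+D   [P ::= P + D]
P+D => P+D+D   [P ::= P + D]
P+D+D => D+D+D   [P ::= D]
D+D+D => (S)+D+D   [D ::= ( S )]
(S)+D+D => (P)+D+D   [S ::= P]
(P)+D+D => (D)+D+D   [P ::= D]
(D)+D+D => (a)+D+D   [D ::= a]
(a)+D+D => (a)+a+D   [D ::= a]
(a)+a+D => (a)+a+a   [D ::= a]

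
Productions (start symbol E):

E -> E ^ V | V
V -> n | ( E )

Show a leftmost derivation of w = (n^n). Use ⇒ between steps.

E ⇒ V   [E -> V]
V ⇒ (E)   [V -> ( E )]
(E) ⇒ (E^V)   [E -> E ^ V]
(E^V) ⇒ (V^V)   [E -> V]
(V^V) ⇒ (n^V)   [V -> n]
(n^V) ⇒ (n^n)   [V -> n]

E⇒V⇒(E)⇒(E^V)⇒(V^V)⇒(n^V)⇒(n^n)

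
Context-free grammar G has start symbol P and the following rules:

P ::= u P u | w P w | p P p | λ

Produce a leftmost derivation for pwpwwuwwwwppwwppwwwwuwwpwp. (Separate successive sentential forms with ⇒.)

P ⇒ pPp ⇒ pwPwp ⇒ pwpPpwp ⇒ pwpwPwpwp ⇒ pwpwwPwwpwp ⇒ pwpwwuPuwwpwp ⇒ pwpwwuwPwuwwpwp ⇒ pwpwwuwwPwwuwwpwp ⇒ pwpwwuwwwPwwwuwwpwp ⇒ pwpwwuwwwwPwwwwuwwpwp ⇒ pwpwwuwwwwpPpwwwwuwwpwp ⇒ pwpwwuwwwwppPppwwwwuwwpwp ⇒ pwpwwuwwwwppwPwppwwwwuwwpwp ⇒ pwpwwuwwwwppwwppwwwwuwwpwp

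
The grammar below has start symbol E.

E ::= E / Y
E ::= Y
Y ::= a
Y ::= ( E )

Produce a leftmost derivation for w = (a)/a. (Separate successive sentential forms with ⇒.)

E ⇒ E/Y   [E ::= E / Y]
E/Y ⇒ Y/Y   [E ::= Y]
Y/Y ⇒ (E)/Y   [Y ::= ( E )]
(E)/Y ⇒ (Y)/Y   [E ::= Y]
(Y)/Y ⇒ (a)/Y   [Y ::= a]
(a)/Y ⇒ (a)/a   [Y ::= a]

E ⇒ E/Y ⇒ Y/Y ⇒ (E)/Y ⇒ (Y)/Y ⇒ (a)/Y ⇒ (a)/a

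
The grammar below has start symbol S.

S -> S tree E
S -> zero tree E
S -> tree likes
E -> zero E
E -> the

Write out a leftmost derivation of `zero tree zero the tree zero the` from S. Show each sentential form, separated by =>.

S => S tree E   [S -> S tree E]
S tree E => zero tree E tree E   [S -> zero tree E]
zero tree E tree E => zero tree zero E tree E   [E -> zero E]
zero tree zero E tree E => zero tree zero the tree E   [E -> the]
zero tree zero the tree E => zero tree zero the tree zero E   [E -> zero E]
zero tree zero the tree zero E => zero tree zero the tree zero the   [E -> the]

S => S tree E => zero tree E tree E => zero tree zero E tree E => zero tree zero the tree E => zero tree zero the tree zero E => zero tree zero the tree zero the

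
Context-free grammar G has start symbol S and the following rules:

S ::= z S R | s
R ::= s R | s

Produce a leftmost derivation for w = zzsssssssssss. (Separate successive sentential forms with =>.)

S => zSR   [S ::= z S R]
zSR => zzSRR   [S ::= z S R]
zzSRR => zzsRR   [S ::= s]
zzsRR => zzssRR   [R ::= s R]
zzssRR => zzsssRR   [R ::= s R]
zzsssRR => zzssssRR   [R ::= s R]
zzssssRR => zzsssssRR   [R ::= s R]
zzsssssRR => zzssssssRR   [R ::= s R]
zzssssssRR => zzsssssssRR   [R ::= s R]
zzsssssssRR => zzssssssssRR   [R ::= s R]
zzssssssssRR => zzsssssssssRR   [R ::= s R]
zzsssssssssRR => zzssssssssssR   [R ::= s]
zzssssssssssR => zzsssssssssss   [R ::= s]

S => zSR => zzSRR => zzsRR => zzssRR => zzsssRR => zzssssRR => zzsssssRR => zzssssssRR => zzsssssssRR => zzssssssssRR => zzsssssssssRR => zzssssssssssR => zzsssssssssss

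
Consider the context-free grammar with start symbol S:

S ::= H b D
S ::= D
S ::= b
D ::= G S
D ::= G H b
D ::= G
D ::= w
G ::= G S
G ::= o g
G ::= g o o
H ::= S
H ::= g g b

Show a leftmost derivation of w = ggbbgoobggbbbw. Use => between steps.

S => HbD => SbD => HbDbD => ggbbDbD => ggbbGHbbD => ggbbGSHbbD => ggbbgooSHbbD => ggbbgoobHbbD => ggbbgoobggbbbD => ggbbgoobggbbbw

S => HbD   [S ::= H b D]
HbD => SbD   [H ::= S]
SbD => HbDbD   [S ::= H b D]
HbDbD => ggbbDbD   [H ::= g g b]
ggbbDbD => ggbbGHbbD   [D ::= G H b]
ggbbGHbbD => ggbbGSHbbD   [G ::= G S]
ggbbGSHbbD => ggbbgooSHbbD   [G ::= g o o]
ggbbgooSHbbD => ggbbgoobHbbD   [S ::= b]
ggbbgoobHbbD => ggbbgoobggbbbD   [H ::= g g b]
ggbbgoobggbbbD => ggbbgoobggbbbw   [D ::= w]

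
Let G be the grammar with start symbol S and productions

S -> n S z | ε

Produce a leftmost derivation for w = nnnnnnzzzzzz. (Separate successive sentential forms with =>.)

S => nSz => nnSzz => nnnSzzz => nnnnSzzzz => nnnnnSzzzzz => nnnnnnSzzzzzz => nnnnnnzzzzzz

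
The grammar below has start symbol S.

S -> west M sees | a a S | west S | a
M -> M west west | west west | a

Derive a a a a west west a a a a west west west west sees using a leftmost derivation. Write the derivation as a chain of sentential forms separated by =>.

S => a a S => a a a a S => a a a a west S => a a a a west west S => a a a a west west a a S => a a a a west west a a a a S => a a a a west west a a a a west S => a a a a west west a a a a west west M sees => a a a a west west a a a a west west west west sees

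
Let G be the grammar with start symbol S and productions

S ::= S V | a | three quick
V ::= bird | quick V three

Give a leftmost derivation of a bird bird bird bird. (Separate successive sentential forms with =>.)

S => S V => S V V => S V V V => S V V V V => a V V V V => a bird V V V => a bird bird V V => a bird bird bird V => a bird bird bird bird

S => S V   [S ::= S V]
S V => S V V   [S ::= S V]
S V V => S V V V   [S ::= S V]
S V V V => S V V V V   [S ::= S V]
S V V V V => a V V V V   [S ::= a]
a V V V V => a bird V V V   [V ::= bird]
a bird V V V => a bird bird V V   [V ::= bird]
a bird bird V V => a bird bird bird V   [V ::= bird]
a bird bird bird V => a bird bird bird bird   [V ::= bird]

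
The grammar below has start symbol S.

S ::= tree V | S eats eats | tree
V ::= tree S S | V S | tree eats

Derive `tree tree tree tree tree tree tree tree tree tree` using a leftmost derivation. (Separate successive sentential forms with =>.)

S => tree V => tree tree S S => tree tree tree V S => tree tree tree tree S S S => tree tree tree tree tree V S S => tree tree tree tree tree tree S S S S => tree tree tree tree tree tree tree S S S => tree tree tree tree tree tree tree tree S S => tree tree tree tree tree tree tree tree tree S => tree tree tree tree tree tree tree tree tree tree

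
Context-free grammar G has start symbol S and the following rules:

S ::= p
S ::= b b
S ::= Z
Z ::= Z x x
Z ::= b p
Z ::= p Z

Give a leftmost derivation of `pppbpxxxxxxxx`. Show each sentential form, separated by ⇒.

S ⇒ Z ⇒ pZ ⇒ pZxx ⇒ pZxxxx ⇒ pZxxxxxx ⇒ ppZxxxxxx ⇒ ppZxxxxxxxx ⇒ pppZxxxxxxxx ⇒ pppbpxxxxxxxx

S ⇒ Z   [S ::= Z]
Z ⇒ pZ   [Z ::= p Z]
pZ ⇒ pZxx   [Z ::= Z x x]
pZxx ⇒ pZxxxx   [Z ::= Z x x]
pZxxxx ⇒ pZxxxxxx   [Z ::= Z x x]
pZxxxxxx ⇒ ppZxxxxxx   [Z ::= p Z]
ppZxxxxxx ⇒ ppZxxxxxxxx   [Z ::= Z x x]
ppZxxxxxxxx ⇒ pppZxxxxxxxx   [Z ::= p Z]
pppZxxxxxxxx ⇒ pppbpxxxxxxxx   [Z ::= b p]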